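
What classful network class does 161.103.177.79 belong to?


First octet: 161
Binary: 10100001
10xxxxxx -> Class B (128-191)
Class B, default mask 255.255.0.0 (/16)


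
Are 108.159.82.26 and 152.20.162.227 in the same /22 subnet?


Mask: 255.255.252.0
108.159.82.26 AND mask = 108.159.80.0
152.20.162.227 AND mask = 152.20.160.0
No, different subnets (108.159.80.0 vs 152.20.160.0)


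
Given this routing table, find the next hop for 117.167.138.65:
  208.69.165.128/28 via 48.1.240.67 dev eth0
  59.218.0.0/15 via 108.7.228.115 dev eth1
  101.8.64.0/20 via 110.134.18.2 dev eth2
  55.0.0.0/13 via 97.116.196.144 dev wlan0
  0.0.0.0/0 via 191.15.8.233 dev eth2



Longest prefix match for 117.167.138.65:
  /28 208.69.165.128: no
  /15 59.218.0.0: no
  /20 101.8.64.0: no
  /13 55.0.0.0: no
  /0 0.0.0.0: MATCH
Selected: next-hop 191.15.8.233 via eth2 (matched /0)


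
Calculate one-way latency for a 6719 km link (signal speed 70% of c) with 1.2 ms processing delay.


Speed = 0.7 * 3e5 km/s = 210000 km/s
Propagation delay = 6719 / 210000 = 0.032 s = 31.9952 ms
Processing delay = 1.2 ms
Total one-way latency = 33.1952 ms


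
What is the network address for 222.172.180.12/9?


IP:   11011110.10101100.10110100.00001100
Mask: 11111111.10000000.00000000.00000000
AND operation:
Net:  11011110.10000000.00000000.00000000
Network: 222.128.0.0/9


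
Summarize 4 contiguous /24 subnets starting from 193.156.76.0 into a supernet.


Original prefix: /24
Number of subnets: 4 = 2^2
New prefix = 24 - 2 = 22
Supernet: 193.156.76.0/22


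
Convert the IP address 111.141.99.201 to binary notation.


111 = 01101111
141 = 10001101
99 = 01100011
201 = 11001001
Binary: 01101111.10001101.01100011.11001001


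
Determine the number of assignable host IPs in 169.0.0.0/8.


Host bits = 32 - 8 = 24
Total addresses = 2^24 = 16777216
Usable = total - 2 (network and broadcast)
Usable hosts: 16777214


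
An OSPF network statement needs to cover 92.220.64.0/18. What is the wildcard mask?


Subnet mask: 255.255.192.0
Wildcard = 255.255.255.255 - subnet mask
255 - 255 = 0
255 - 255 = 0
255 - 192 = 63
255 - 0 = 255
Wildcard: 0.0.63.255


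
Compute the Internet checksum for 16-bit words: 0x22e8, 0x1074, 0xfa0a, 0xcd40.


Sum all words (with carry folding):
+ 0x22e8 = 0x22e8
+ 0x1074 = 0x335c
+ 0xfa0a = 0x2d67
+ 0xcd40 = 0xfaa7
One's complement: ~0xfaa7
Checksum = 0x0558


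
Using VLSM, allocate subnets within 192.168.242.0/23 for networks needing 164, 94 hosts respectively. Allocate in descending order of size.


164 hosts -> /24 (254 usable): 192.168.242.0/24
94 hosts -> /25 (126 usable): 192.168.243.0/25
Allocation: 192.168.242.0/24 (164 hosts, 254 usable); 192.168.243.0/25 (94 hosts, 126 usable)


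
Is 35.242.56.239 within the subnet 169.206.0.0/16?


Subnet network: 169.206.0.0
Test IP AND mask: 35.242.0.0
No, 35.242.56.239 is not in 169.206.0.0/16


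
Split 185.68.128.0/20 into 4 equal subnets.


New prefix = 20 + 2 = 22
Each subnet has 1024 addresses
  185.68.128.0/22
  185.68.132.0/22
  185.68.136.0/22
  185.68.140.0/22
Subnets: 185.68.128.0/22, 185.68.132.0/22, 185.68.136.0/22, 185.68.140.0/22


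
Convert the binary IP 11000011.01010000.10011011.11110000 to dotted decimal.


11000011 = 195
01010000 = 80
10011011 = 155
11110000 = 240
IP: 195.80.155.240


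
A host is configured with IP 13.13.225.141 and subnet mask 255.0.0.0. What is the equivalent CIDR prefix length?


Binary: 11111111.00000000.00000000.00000000
Count leading 1s
Prefix: /8


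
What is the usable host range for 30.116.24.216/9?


Network: 30.0.0.0
Broadcast: 30.127.255.255
First usable = network + 1
Last usable = broadcast - 1
Range: 30.0.0.1 to 30.127.255.254


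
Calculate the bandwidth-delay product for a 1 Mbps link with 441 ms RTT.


BDP = bandwidth * RTT
= 1 Mbps * 441 ms
= 1 * 1e6 * 441 / 1000 bits
= 441000 bits
= 55125 bytes
= 53.833 KB
BDP = 441000 bits (55125 bytes)


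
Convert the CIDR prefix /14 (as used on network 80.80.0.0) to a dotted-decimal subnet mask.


/14 means 14 network bits, 18 host bits
Binary: 11111111111111000000000000000000
Mask: 255.252.0.0


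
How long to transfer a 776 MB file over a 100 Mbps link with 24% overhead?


Effective throughput = 100 * (1 - 24/100) = 76 Mbps
File size in Mb = 776 * 8 = 6208 Mb
Time = 6208 / 76
Time = 81.6842 seconds


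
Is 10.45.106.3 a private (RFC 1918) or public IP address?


RFC 1918 private ranges:
  10.0.0.0/8 (10.0.0.0 - 10.255.255.255)
  172.16.0.0/12 (172.16.0.0 - 172.31.255.255)
  192.168.0.0/16 (192.168.0.0 - 192.168.255.255)
Private (in 10.0.0.0/8)


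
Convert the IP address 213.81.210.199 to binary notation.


213 = 11010101
81 = 01010001
210 = 11010010
199 = 11000111
Binary: 11010101.01010001.11010010.11000111


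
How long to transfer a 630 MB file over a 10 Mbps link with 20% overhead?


Effective throughput = 10 * (1 - 20/100) = 8 Mbps
File size in Mb = 630 * 8 = 5040 Mb
Time = 5040 / 8
Time = 630 seconds


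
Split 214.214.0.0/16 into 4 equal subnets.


New prefix = 16 + 2 = 18
Each subnet has 16384 addresses
  214.214.0.0/18
  214.214.64.0/18
  214.214.128.0/18
  214.214.192.0/18
Subnets: 214.214.0.0/18, 214.214.64.0/18, 214.214.128.0/18, 214.214.192.0/18


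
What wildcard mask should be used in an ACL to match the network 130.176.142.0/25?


Subnet mask: 255.255.255.128
Wildcard = 255.255.255.255 - subnet mask
255 - 255 = 0
255 - 255 = 0
255 - 255 = 0
255 - 128 = 127
Wildcard: 0.0.0.127


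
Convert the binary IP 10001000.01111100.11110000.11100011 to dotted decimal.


10001000 = 136
01111100 = 124
11110000 = 240
11100011 = 227
IP: 136.124.240.227


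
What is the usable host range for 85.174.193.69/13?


Network: 85.168.0.0
Broadcast: 85.175.255.255
First usable = network + 1
Last usable = broadcast - 1
Range: 85.168.0.1 to 85.175.255.254


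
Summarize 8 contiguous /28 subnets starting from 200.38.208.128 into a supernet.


Original prefix: /28
Number of subnets: 8 = 2^3
New prefix = 28 - 3 = 25
Supernet: 200.38.208.128/25


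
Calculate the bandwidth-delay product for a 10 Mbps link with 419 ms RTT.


BDP = bandwidth * RTT
= 10 Mbps * 419 ms
= 10 * 1e6 * 419 / 1000 bits
= 4190000 bits
= 523750 bytes
= 511.4746 KB
BDP = 4190000 bits (523750 bytes)


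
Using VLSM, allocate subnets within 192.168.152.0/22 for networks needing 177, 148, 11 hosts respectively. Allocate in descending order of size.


177 hosts -> /24 (254 usable): 192.168.152.0/24
148 hosts -> /24 (254 usable): 192.168.153.0/24
11 hosts -> /28 (14 usable): 192.168.154.0/28
Allocation: 192.168.152.0/24 (177 hosts, 254 usable); 192.168.153.0/24 (148 hosts, 254 usable); 192.168.154.0/28 (11 hosts, 14 usable)


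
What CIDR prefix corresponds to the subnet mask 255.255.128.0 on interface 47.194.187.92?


Binary: 11111111.11111111.10000000.00000000
Count leading 1s
Prefix: /17


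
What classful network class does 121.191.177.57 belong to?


First octet: 121
Binary: 01111001
0xxxxxxx -> Class A (1-126)
Class A, default mask 255.0.0.0 (/8)


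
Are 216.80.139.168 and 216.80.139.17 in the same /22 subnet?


Mask: 255.255.252.0
216.80.139.168 AND mask = 216.80.136.0
216.80.139.17 AND mask = 216.80.136.0
Yes, same subnet (216.80.136.0)


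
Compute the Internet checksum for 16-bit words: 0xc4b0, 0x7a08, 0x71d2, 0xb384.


Sum all words (with carry folding):
+ 0xc4b0 = 0xc4b0
+ 0x7a08 = 0x3eb9
+ 0x71d2 = 0xb08b
+ 0xb384 = 0x6410
One's complement: ~0x6410
Checksum = 0x9bef


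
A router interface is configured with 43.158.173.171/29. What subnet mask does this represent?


/29 means 29 network bits, 3 host bits
Binary: 11111111111111111111111111111000
Mask: 255.255.255.248


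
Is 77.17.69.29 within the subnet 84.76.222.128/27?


Subnet network: 84.76.222.128
Test IP AND mask: 77.17.69.0
No, 77.17.69.29 is not in 84.76.222.128/27


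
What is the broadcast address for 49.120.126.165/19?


Network: 49.120.96.0/19
Host bits = 13
Set all host bits to 1:
Broadcast: 49.120.127.255


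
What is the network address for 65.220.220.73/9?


IP:   01000001.11011100.11011100.01001001
Mask: 11111111.10000000.00000000.00000000
AND operation:
Net:  01000001.10000000.00000000.00000000
Network: 65.128.0.0/9


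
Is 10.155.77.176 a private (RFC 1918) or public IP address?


RFC 1918 private ranges:
  10.0.0.0/8 (10.0.0.0 - 10.255.255.255)
  172.16.0.0/12 (172.16.0.0 - 172.31.255.255)
  192.168.0.0/16 (192.168.0.0 - 192.168.255.255)
Private (in 10.0.0.0/8)


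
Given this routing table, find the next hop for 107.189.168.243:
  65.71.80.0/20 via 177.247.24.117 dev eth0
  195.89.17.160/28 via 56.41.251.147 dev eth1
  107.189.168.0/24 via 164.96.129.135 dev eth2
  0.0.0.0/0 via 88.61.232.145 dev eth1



Longest prefix match for 107.189.168.243:
  /20 65.71.80.0: no
  /28 195.89.17.160: no
  /24 107.189.168.0: MATCH
  /0 0.0.0.0: MATCH
Selected: next-hop 164.96.129.135 via eth2 (matched /24)


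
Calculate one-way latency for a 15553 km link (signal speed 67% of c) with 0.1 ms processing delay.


Speed = 0.67 * 3e5 km/s = 201000 km/s
Propagation delay = 15553 / 201000 = 0.0774 s = 77.3781 ms
Processing delay = 0.1 ms
Total one-way latency = 77.4781 ms


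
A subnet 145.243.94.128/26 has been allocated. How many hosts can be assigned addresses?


Host bits = 32 - 26 = 6
Total addresses = 2^6 = 64
Usable = total - 2 (network and broadcast)
Usable hosts: 62


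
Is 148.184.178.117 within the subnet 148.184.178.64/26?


Subnet network: 148.184.178.64
Test IP AND mask: 148.184.178.64
Yes, 148.184.178.117 is in 148.184.178.64/26


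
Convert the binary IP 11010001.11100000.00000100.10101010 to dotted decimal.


11010001 = 209
11100000 = 224
00000100 = 4
10101010 = 170
IP: 209.224.4.170


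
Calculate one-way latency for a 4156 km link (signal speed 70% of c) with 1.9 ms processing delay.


Speed = 0.7 * 3e5 km/s = 210000 km/s
Propagation delay = 4156 / 210000 = 0.0198 s = 19.7905 ms
Processing delay = 1.9 ms
Total one-way latency = 21.6905 ms


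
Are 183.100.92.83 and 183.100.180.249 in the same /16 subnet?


Mask: 255.255.0.0
183.100.92.83 AND mask = 183.100.0.0
183.100.180.249 AND mask = 183.100.0.0
Yes, same subnet (183.100.0.0)


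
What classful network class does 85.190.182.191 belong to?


First octet: 85
Binary: 01010101
0xxxxxxx -> Class A (1-126)
Class A, default mask 255.0.0.0 (/8)


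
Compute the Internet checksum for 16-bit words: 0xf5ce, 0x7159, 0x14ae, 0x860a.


Sum all words (with carry folding):
+ 0xf5ce = 0xf5ce
+ 0x7159 = 0x6728
+ 0x14ae = 0x7bd6
+ 0x860a = 0x01e1
One's complement: ~0x01e1
Checksum = 0xfe1e


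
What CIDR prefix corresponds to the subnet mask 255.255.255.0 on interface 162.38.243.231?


Binary: 11111111.11111111.11111111.00000000
Count leading 1s
Prefix: /24


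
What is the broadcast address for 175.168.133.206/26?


Network: 175.168.133.192/26
Host bits = 6
Set all host bits to 1:
Broadcast: 175.168.133.255


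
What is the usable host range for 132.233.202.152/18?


Network: 132.233.192.0
Broadcast: 132.233.255.255
First usable = network + 1
Last usable = broadcast - 1
Range: 132.233.192.1 to 132.233.255.254


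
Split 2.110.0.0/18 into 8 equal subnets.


New prefix = 18 + 3 = 21
Each subnet has 2048 addresses
  2.110.0.0/21
  2.110.8.0/21
  2.110.16.0/21
  2.110.24.0/21
  2.110.32.0/21
  2.110.40.0/21
  2.110.48.0/21
  2.110.56.0/21
Subnets: 2.110.0.0/21, 2.110.8.0/21, 2.110.16.0/21, 2.110.24.0/21, 2.110.32.0/21, 2.110.40.0/21, 2.110.48.0/21, 2.110.56.0/21


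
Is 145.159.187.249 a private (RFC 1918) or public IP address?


RFC 1918 private ranges:
  10.0.0.0/8 (10.0.0.0 - 10.255.255.255)
  172.16.0.0/12 (172.16.0.0 - 172.31.255.255)
  192.168.0.0/16 (192.168.0.0 - 192.168.255.255)
Public (not in any RFC 1918 range)


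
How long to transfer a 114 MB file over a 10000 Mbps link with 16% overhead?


Effective throughput = 10000 * (1 - 16/100) = 8400 Mbps
File size in Mb = 114 * 8 = 912 Mb
Time = 912 / 8400
Time = 0.1086 seconds


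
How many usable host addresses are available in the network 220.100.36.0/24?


Host bits = 32 - 24 = 8
Total addresses = 2^8 = 256
Usable = total - 2 (network and broadcast)
Usable hosts: 254


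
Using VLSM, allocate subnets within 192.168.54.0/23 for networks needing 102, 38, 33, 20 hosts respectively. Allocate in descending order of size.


102 hosts -> /25 (126 usable): 192.168.54.0/25
38 hosts -> /26 (62 usable): 192.168.54.128/26
33 hosts -> /26 (62 usable): 192.168.54.192/26
20 hosts -> /27 (30 usable): 192.168.55.0/27
Allocation: 192.168.54.0/25 (102 hosts, 126 usable); 192.168.54.128/26 (38 hosts, 62 usable); 192.168.54.192/26 (33 hosts, 62 usable); 192.168.55.0/27 (20 hosts, 30 usable)


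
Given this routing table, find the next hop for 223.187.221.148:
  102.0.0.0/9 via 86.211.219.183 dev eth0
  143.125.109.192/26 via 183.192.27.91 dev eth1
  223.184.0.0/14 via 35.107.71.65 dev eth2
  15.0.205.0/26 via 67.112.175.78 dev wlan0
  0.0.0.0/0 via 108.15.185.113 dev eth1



Longest prefix match for 223.187.221.148:
  /9 102.0.0.0: no
  /26 143.125.109.192: no
  /14 223.184.0.0: MATCH
  /26 15.0.205.0: no
  /0 0.0.0.0: MATCH
Selected: next-hop 35.107.71.65 via eth2 (matched /14)


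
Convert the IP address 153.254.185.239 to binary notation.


153 = 10011001
254 = 11111110
185 = 10111001
239 = 11101111
Binary: 10011001.11111110.10111001.11101111


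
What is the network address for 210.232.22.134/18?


IP:   11010010.11101000.00010110.10000110
Mask: 11111111.11111111.11000000.00000000
AND operation:
Net:  11010010.11101000.00000000.00000000
Network: 210.232.0.0/18


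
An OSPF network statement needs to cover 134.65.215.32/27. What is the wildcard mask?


Subnet mask: 255.255.255.224
Wildcard = 255.255.255.255 - subnet mask
255 - 255 = 0
255 - 255 = 0
255 - 255 = 0
255 - 224 = 31
Wildcard: 0.0.0.31


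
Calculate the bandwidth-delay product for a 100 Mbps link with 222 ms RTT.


BDP = bandwidth * RTT
= 100 Mbps * 222 ms
= 100 * 1e6 * 222 / 1000 bits
= 22200000 bits
= 2775000 bytes
= 2709.9609 KB
BDP = 22200000 bits (2775000 bytes)


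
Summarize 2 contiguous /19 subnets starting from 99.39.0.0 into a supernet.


Original prefix: /19
Number of subnets: 2 = 2^1
New prefix = 19 - 1 = 18
Supernet: 99.39.0.0/18


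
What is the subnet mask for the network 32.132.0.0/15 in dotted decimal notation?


/15 means 15 network bits, 17 host bits
Binary: 11111111111111100000000000000000
Mask: 255.254.0.0


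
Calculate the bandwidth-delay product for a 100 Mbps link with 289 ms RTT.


BDP = bandwidth * RTT
= 100 Mbps * 289 ms
= 100 * 1e6 * 289 / 1000 bits
= 28900000 bits
= 3612500 bytes
= 3527.832 KB
BDP = 28900000 bits (3612500 bytes)


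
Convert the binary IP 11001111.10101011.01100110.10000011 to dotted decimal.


11001111 = 207
10101011 = 171
01100110 = 102
10000011 = 131
IP: 207.171.102.131


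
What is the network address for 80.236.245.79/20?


IP:   01010000.11101100.11110101.01001111
Mask: 11111111.11111111.11110000.00000000
AND operation:
Net:  01010000.11101100.11110000.00000000
Network: 80.236.240.0/20


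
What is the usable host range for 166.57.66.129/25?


Network: 166.57.66.128
Broadcast: 166.57.66.255
First usable = network + 1
Last usable = broadcast - 1
Range: 166.57.66.129 to 166.57.66.254


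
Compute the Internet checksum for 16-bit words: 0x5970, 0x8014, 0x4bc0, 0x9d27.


Sum all words (with carry folding):
+ 0x5970 = 0x5970
+ 0x8014 = 0xd984
+ 0x4bc0 = 0x2545
+ 0x9d27 = 0xc26c
One's complement: ~0xc26c
Checksum = 0x3d93


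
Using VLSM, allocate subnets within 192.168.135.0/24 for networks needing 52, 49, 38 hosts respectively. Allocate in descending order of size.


52 hosts -> /26 (62 usable): 192.168.135.0/26
49 hosts -> /26 (62 usable): 192.168.135.64/26
38 hosts -> /26 (62 usable): 192.168.135.128/26
Allocation: 192.168.135.0/26 (52 hosts, 62 usable); 192.168.135.64/26 (49 hosts, 62 usable); 192.168.135.128/26 (38 hosts, 62 usable)


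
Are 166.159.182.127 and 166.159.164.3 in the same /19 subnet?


Mask: 255.255.224.0
166.159.182.127 AND mask = 166.159.160.0
166.159.164.3 AND mask = 166.159.160.0
Yes, same subnet (166.159.160.0)


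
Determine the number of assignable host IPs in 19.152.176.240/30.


Host bits = 32 - 30 = 2
Total addresses = 2^2 = 4
Usable = total - 2 (network and broadcast)
Usable hosts: 2


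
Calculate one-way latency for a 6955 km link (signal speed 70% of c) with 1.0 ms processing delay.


Speed = 0.7 * 3e5 km/s = 210000 km/s
Propagation delay = 6955 / 210000 = 0.0331 s = 33.119 ms
Processing delay = 1.0 ms
Total one-way latency = 34.119 ms


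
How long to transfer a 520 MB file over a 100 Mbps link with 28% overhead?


Effective throughput = 100 * (1 - 28/100) = 72 Mbps
File size in Mb = 520 * 8 = 4160 Mb
Time = 4160 / 72
Time = 57.7778 seconds


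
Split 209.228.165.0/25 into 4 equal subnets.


New prefix = 25 + 2 = 27
Each subnet has 32 addresses
  209.228.165.0/27
  209.228.165.32/27
  209.228.165.64/27
  209.228.165.96/27
Subnets: 209.228.165.0/27, 209.228.165.32/27, 209.228.165.64/27, 209.228.165.96/27


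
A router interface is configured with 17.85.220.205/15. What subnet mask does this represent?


/15 means 15 network bits, 17 host bits
Binary: 11111111111111100000000000000000
Mask: 255.254.0.0


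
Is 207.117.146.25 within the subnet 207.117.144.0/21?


Subnet network: 207.117.144.0
Test IP AND mask: 207.117.144.0
Yes, 207.117.146.25 is in 207.117.144.0/21


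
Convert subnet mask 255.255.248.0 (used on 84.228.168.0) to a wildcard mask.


Subnet mask: 255.255.248.0
Wildcard = 255.255.255.255 - subnet mask
255 - 255 = 0
255 - 255 = 0
255 - 248 = 7
255 - 0 = 255
Wildcard: 0.0.7.255


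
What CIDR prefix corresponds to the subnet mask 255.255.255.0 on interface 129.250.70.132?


Binary: 11111111.11111111.11111111.00000000
Count leading 1s
Prefix: /24


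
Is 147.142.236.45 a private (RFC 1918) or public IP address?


RFC 1918 private ranges:
  10.0.0.0/8 (10.0.0.0 - 10.255.255.255)
  172.16.0.0/12 (172.16.0.0 - 172.31.255.255)
  192.168.0.0/16 (192.168.0.0 - 192.168.255.255)
Public (not in any RFC 1918 range)


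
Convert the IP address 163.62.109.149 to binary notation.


163 = 10100011
62 = 00111110
109 = 01101101
149 = 10010101
Binary: 10100011.00111110.01101101.10010101


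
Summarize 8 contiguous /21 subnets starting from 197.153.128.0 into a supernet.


Original prefix: /21
Number of subnets: 8 = 2^3
New prefix = 21 - 3 = 18
Supernet: 197.153.128.0/18


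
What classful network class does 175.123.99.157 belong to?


First octet: 175
Binary: 10101111
10xxxxxx -> Class B (128-191)
Class B, default mask 255.255.0.0 (/16)


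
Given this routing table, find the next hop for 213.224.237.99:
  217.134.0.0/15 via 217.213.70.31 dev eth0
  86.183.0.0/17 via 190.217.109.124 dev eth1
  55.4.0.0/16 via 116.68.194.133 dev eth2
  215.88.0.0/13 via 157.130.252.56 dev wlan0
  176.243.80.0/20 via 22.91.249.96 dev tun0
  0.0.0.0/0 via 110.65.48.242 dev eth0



Longest prefix match for 213.224.237.99:
  /15 217.134.0.0: no
  /17 86.183.0.0: no
  /16 55.4.0.0: no
  /13 215.88.0.0: no
  /20 176.243.80.0: no
  /0 0.0.0.0: MATCH
Selected: next-hop 110.65.48.242 via eth0 (matched /0)


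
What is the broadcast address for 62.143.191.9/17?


Network: 62.143.128.0/17
Host bits = 15
Set all host bits to 1:
Broadcast: 62.143.255.255


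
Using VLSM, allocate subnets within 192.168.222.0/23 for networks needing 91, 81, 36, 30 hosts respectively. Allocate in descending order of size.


91 hosts -> /25 (126 usable): 192.168.222.0/25
81 hosts -> /25 (126 usable): 192.168.222.128/25
36 hosts -> /26 (62 usable): 192.168.223.0/26
30 hosts -> /27 (30 usable): 192.168.223.64/27
Allocation: 192.168.222.0/25 (91 hosts, 126 usable); 192.168.222.128/25 (81 hosts, 126 usable); 192.168.223.0/26 (36 hosts, 62 usable); 192.168.223.64/27 (30 hosts, 30 usable)


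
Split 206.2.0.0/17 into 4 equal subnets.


New prefix = 17 + 2 = 19
Each subnet has 8192 addresses
  206.2.0.0/19
  206.2.32.0/19
  206.2.64.0/19
  206.2.96.0/19
Subnets: 206.2.0.0/19, 206.2.32.0/19, 206.2.64.0/19, 206.2.96.0/19


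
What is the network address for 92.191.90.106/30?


IP:   01011100.10111111.01011010.01101010
Mask: 11111111.11111111.11111111.11111100
AND operation:
Net:  01011100.10111111.01011010.01101000
Network: 92.191.90.104/30


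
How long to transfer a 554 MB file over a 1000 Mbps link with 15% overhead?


Effective throughput = 1000 * (1 - 15/100) = 850 Mbps
File size in Mb = 554 * 8 = 4432 Mb
Time = 4432 / 850
Time = 5.2141 seconds


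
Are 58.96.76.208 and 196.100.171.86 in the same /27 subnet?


Mask: 255.255.255.224
58.96.76.208 AND mask = 58.96.76.192
196.100.171.86 AND mask = 196.100.171.64
No, different subnets (58.96.76.192 vs 196.100.171.64)


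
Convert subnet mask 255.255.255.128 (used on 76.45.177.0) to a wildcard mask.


Subnet mask: 255.255.255.128
Wildcard = 255.255.255.255 - subnet mask
255 - 255 = 0
255 - 255 = 0
255 - 255 = 0
255 - 128 = 127
Wildcard: 0.0.0.127


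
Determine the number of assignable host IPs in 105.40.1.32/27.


Host bits = 32 - 27 = 5
Total addresses = 2^5 = 32
Usable = total - 2 (network and broadcast)
Usable hosts: 30


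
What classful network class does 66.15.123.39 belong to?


First octet: 66
Binary: 01000010
0xxxxxxx -> Class A (1-126)
Class A, default mask 255.0.0.0 (/8)


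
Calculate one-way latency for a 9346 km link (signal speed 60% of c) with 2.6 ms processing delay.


Speed = 0.6 * 3e5 km/s = 180000 km/s
Propagation delay = 9346 / 180000 = 0.0519 s = 51.9222 ms
Processing delay = 2.6 ms
Total one-way latency = 54.5222 ms


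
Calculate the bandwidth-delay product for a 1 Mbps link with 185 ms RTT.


BDP = bandwidth * RTT
= 1 Mbps * 185 ms
= 1 * 1e6 * 185 / 1000 bits
= 185000 bits
= 23125 bytes
= 22.583 KB
BDP = 185000 bits (23125 bytes)


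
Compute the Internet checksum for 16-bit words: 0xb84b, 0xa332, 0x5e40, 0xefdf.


Sum all words (with carry folding):
+ 0xb84b = 0xb84b
+ 0xa332 = 0x5b7e
+ 0x5e40 = 0xb9be
+ 0xefdf = 0xa99e
One's complement: ~0xa99e
Checksum = 0x5661


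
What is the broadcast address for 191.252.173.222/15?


Network: 191.252.0.0/15
Host bits = 17
Set all host bits to 1:
Broadcast: 191.253.255.255


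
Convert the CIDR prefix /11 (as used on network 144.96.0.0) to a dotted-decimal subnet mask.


/11 means 11 network bits, 21 host bits
Binary: 11111111111000000000000000000000
Mask: 255.224.0.0


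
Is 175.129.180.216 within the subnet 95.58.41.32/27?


Subnet network: 95.58.41.32
Test IP AND mask: 175.129.180.192
No, 175.129.180.216 is not in 95.58.41.32/27


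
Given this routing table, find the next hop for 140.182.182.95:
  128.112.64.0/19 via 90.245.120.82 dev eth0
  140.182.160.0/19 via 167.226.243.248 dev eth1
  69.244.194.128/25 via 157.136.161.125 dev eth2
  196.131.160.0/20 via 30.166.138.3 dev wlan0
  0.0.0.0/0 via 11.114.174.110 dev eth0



Longest prefix match for 140.182.182.95:
  /19 128.112.64.0: no
  /19 140.182.160.0: MATCH
  /25 69.244.194.128: no
  /20 196.131.160.0: no
  /0 0.0.0.0: MATCH
Selected: next-hop 167.226.243.248 via eth1 (matched /19)


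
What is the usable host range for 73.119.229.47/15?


Network: 73.118.0.0
Broadcast: 73.119.255.255
First usable = network + 1
Last usable = broadcast - 1
Range: 73.118.0.1 to 73.119.255.254


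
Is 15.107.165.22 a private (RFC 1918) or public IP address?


RFC 1918 private ranges:
  10.0.0.0/8 (10.0.0.0 - 10.255.255.255)
  172.16.0.0/12 (172.16.0.0 - 172.31.255.255)
  192.168.0.0/16 (192.168.0.0 - 192.168.255.255)
Public (not in any RFC 1918 range)


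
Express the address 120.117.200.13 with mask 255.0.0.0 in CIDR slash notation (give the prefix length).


Binary: 11111111.00000000.00000000.00000000
Count leading 1s
Prefix: /8


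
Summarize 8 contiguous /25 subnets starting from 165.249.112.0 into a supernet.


Original prefix: /25
Number of subnets: 8 = 2^3
New prefix = 25 - 3 = 22
Supernet: 165.249.112.0/22


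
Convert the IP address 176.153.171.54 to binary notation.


176 = 10110000
153 = 10011001
171 = 10101011
54 = 00110110
Binary: 10110000.10011001.10101011.00110110


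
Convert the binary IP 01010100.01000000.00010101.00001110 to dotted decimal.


01010100 = 84
01000000 = 64
00010101 = 21
00001110 = 14
IP: 84.64.21.14


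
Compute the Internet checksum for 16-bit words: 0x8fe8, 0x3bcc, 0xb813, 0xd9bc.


Sum all words (with carry folding):
+ 0x8fe8 = 0x8fe8
+ 0x3bcc = 0xcbb4
+ 0xb813 = 0x83c8
+ 0xd9bc = 0x5d85
One's complement: ~0x5d85
Checksum = 0xa27a


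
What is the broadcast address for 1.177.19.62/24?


Network: 1.177.19.0/24
Host bits = 8
Set all host bits to 1:
Broadcast: 1.177.19.255


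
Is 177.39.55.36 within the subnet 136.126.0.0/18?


Subnet network: 136.126.0.0
Test IP AND mask: 177.39.0.0
No, 177.39.55.36 is not in 136.126.0.0/18


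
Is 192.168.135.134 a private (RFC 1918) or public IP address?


RFC 1918 private ranges:
  10.0.0.0/8 (10.0.0.0 - 10.255.255.255)
  172.16.0.0/12 (172.16.0.0 - 172.31.255.255)
  192.168.0.0/16 (192.168.0.0 - 192.168.255.255)
Private (in 192.168.0.0/16)


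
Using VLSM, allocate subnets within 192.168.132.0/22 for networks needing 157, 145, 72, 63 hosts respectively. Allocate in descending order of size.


157 hosts -> /24 (254 usable): 192.168.132.0/24
145 hosts -> /24 (254 usable): 192.168.133.0/24
72 hosts -> /25 (126 usable): 192.168.134.0/25
63 hosts -> /25 (126 usable): 192.168.134.128/25
Allocation: 192.168.132.0/24 (157 hosts, 254 usable); 192.168.133.0/24 (145 hosts, 254 usable); 192.168.134.0/25 (72 hosts, 126 usable); 192.168.134.128/25 (63 hosts, 126 usable)


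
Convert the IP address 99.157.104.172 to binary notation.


99 = 01100011
157 = 10011101
104 = 01101000
172 = 10101100
Binary: 01100011.10011101.01101000.10101100


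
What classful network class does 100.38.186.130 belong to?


First octet: 100
Binary: 01100100
0xxxxxxx -> Class A (1-126)
Class A, default mask 255.0.0.0 (/8)


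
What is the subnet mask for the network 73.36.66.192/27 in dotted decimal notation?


/27 means 27 network bits, 5 host bits
Binary: 11111111111111111111111111100000
Mask: 255.255.255.224


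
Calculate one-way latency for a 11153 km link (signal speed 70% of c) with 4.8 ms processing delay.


Speed = 0.7 * 3e5 km/s = 210000 km/s
Propagation delay = 11153 / 210000 = 0.0531 s = 53.1095 ms
Processing delay = 4.8 ms
Total one-way latency = 57.9095 ms


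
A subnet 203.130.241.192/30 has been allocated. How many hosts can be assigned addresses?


Host bits = 32 - 30 = 2
Total addresses = 2^2 = 4
Usable = total - 2 (network and broadcast)
Usable hosts: 2


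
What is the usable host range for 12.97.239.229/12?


Network: 12.96.0.0
Broadcast: 12.111.255.255
First usable = network + 1
Last usable = broadcast - 1
Range: 12.96.0.1 to 12.111.255.254


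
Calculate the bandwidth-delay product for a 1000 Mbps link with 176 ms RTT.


BDP = bandwidth * RTT
= 1000 Mbps * 176 ms
= 1000 * 1e6 * 176 / 1000 bits
= 176000000 bits
= 22000000 bytes
= 21484.375 KB
BDP = 176000000 bits (22000000 bytes)


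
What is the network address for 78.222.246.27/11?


IP:   01001110.11011110.11110110.00011011
Mask: 11111111.11100000.00000000.00000000
AND operation:
Net:  01001110.11000000.00000000.00000000
Network: 78.192.0.0/11


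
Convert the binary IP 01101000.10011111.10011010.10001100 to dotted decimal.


01101000 = 104
10011111 = 159
10011010 = 154
10001100 = 140
IP: 104.159.154.140


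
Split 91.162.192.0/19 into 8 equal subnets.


New prefix = 19 + 3 = 22
Each subnet has 1024 addresses
  91.162.192.0/22
  91.162.196.0/22
  91.162.200.0/22
  91.162.204.0/22
  91.162.208.0/22
  91.162.212.0/22
  91.162.216.0/22
  91.162.220.0/22
Subnets: 91.162.192.0/22, 91.162.196.0/22, 91.162.200.0/22, 91.162.204.0/22, 91.162.208.0/22, 91.162.212.0/22, 91.162.216.0/22, 91.162.220.0/22


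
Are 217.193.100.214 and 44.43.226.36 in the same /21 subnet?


Mask: 255.255.248.0
217.193.100.214 AND mask = 217.193.96.0
44.43.226.36 AND mask = 44.43.224.0
No, different subnets (217.193.96.0 vs 44.43.224.0)


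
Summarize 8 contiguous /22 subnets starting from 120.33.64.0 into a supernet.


Original prefix: /22
Number of subnets: 8 = 2^3
New prefix = 22 - 3 = 19
Supernet: 120.33.64.0/19


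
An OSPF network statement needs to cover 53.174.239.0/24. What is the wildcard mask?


Subnet mask: 255.255.255.0
Wildcard = 255.255.255.255 - subnet mask
255 - 255 = 0
255 - 255 = 0
255 - 255 = 0
255 - 0 = 255
Wildcard: 0.0.0.255


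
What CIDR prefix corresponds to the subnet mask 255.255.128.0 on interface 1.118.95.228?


Binary: 11111111.11111111.10000000.00000000
Count leading 1s
Prefix: /17


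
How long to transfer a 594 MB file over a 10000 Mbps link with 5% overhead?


Effective throughput = 10000 * (1 - 5/100) = 9500 Mbps
File size in Mb = 594 * 8 = 4752 Mb
Time = 4752 / 9500
Time = 0.5002 seconds


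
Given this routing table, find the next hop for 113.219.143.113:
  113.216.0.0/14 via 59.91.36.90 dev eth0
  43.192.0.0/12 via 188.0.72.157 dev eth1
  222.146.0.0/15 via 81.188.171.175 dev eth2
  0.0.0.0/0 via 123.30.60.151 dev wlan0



Longest prefix match for 113.219.143.113:
  /14 113.216.0.0: MATCH
  /12 43.192.0.0: no
  /15 222.146.0.0: no
  /0 0.0.0.0: MATCH
Selected: next-hop 59.91.36.90 via eth0 (matched /14)


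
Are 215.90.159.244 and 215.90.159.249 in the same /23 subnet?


Mask: 255.255.254.0
215.90.159.244 AND mask = 215.90.158.0
215.90.159.249 AND mask = 215.90.158.0
Yes, same subnet (215.90.158.0)


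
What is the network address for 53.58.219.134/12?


IP:   00110101.00111010.11011011.10000110
Mask: 11111111.11110000.00000000.00000000
AND operation:
Net:  00110101.00110000.00000000.00000000
Network: 53.48.0.0/12


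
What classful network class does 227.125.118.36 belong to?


First octet: 227
Binary: 11100011
1110xxxx -> Class D (224-239)
Class D (multicast), default mask N/A


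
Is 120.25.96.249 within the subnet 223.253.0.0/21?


Subnet network: 223.253.0.0
Test IP AND mask: 120.25.96.0
No, 120.25.96.249 is not in 223.253.0.0/21


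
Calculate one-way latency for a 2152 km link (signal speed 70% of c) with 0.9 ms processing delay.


Speed = 0.7 * 3e5 km/s = 210000 km/s
Propagation delay = 2152 / 210000 = 0.0102 s = 10.2476 ms
Processing delay = 0.9 ms
Total one-way latency = 11.1476 ms


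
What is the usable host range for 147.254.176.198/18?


Network: 147.254.128.0
Broadcast: 147.254.191.255
First usable = network + 1
Last usable = broadcast - 1
Range: 147.254.128.1 to 147.254.191.254


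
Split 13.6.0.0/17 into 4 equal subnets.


New prefix = 17 + 2 = 19
Each subnet has 8192 addresses
  13.6.0.0/19
  13.6.32.0/19
  13.6.64.0/19
  13.6.96.0/19
Subnets: 13.6.0.0/19, 13.6.32.0/19, 13.6.64.0/19, 13.6.96.0/19


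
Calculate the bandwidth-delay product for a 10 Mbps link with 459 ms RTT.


BDP = bandwidth * RTT
= 10 Mbps * 459 ms
= 10 * 1e6 * 459 / 1000 bits
= 4590000 bits
= 573750 bytes
= 560.3027 KB
BDP = 4590000 bits (573750 bytes)


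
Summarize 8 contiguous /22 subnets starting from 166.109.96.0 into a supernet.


Original prefix: /22
Number of subnets: 8 = 2^3
New prefix = 22 - 3 = 19
Supernet: 166.109.96.0/19


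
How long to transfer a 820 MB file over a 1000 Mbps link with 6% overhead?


Effective throughput = 1000 * (1 - 6/100) = 940 Mbps
File size in Mb = 820 * 8 = 6560 Mb
Time = 6560 / 940
Time = 6.9787 seconds


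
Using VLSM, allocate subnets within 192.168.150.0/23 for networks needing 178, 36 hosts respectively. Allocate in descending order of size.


178 hosts -> /24 (254 usable): 192.168.150.0/24
36 hosts -> /26 (62 usable): 192.168.151.0/26
Allocation: 192.168.150.0/24 (178 hosts, 254 usable); 192.168.151.0/26 (36 hosts, 62 usable)


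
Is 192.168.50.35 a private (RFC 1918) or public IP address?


RFC 1918 private ranges:
  10.0.0.0/8 (10.0.0.0 - 10.255.255.255)
  172.16.0.0/12 (172.16.0.0 - 172.31.255.255)
  192.168.0.0/16 (192.168.0.0 - 192.168.255.255)
Private (in 192.168.0.0/16)


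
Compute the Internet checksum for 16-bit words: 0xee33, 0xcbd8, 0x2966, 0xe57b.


Sum all words (with carry folding):
+ 0xee33 = 0xee33
+ 0xcbd8 = 0xba0c
+ 0x2966 = 0xe372
+ 0xe57b = 0xc8ee
One's complement: ~0xc8ee
Checksum = 0x3711


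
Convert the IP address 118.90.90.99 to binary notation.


118 = 01110110
90 = 01011010
90 = 01011010
99 = 01100011
Binary: 01110110.01011010.01011010.01100011


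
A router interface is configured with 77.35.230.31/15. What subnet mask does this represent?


/15 means 15 network bits, 17 host bits
Binary: 11111111111111100000000000000000
Mask: 255.254.0.0


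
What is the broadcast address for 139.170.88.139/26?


Network: 139.170.88.128/26
Host bits = 6
Set all host bits to 1:
Broadcast: 139.170.88.191


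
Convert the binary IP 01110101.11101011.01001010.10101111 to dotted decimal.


01110101 = 117
11101011 = 235
01001010 = 74
10101111 = 175
IP: 117.235.74.175


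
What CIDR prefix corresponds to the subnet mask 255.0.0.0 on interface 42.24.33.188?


Binary: 11111111.00000000.00000000.00000000
Count leading 1s
Prefix: /8


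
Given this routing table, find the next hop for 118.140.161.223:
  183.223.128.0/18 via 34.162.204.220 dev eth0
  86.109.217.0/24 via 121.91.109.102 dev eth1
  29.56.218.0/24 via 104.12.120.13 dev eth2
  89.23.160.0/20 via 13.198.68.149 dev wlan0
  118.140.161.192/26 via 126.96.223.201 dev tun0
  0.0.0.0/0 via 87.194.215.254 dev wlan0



Longest prefix match for 118.140.161.223:
  /18 183.223.128.0: no
  /24 86.109.217.0: no
  /24 29.56.218.0: no
  /20 89.23.160.0: no
  /26 118.140.161.192: MATCH
  /0 0.0.0.0: MATCH
Selected: next-hop 126.96.223.201 via tun0 (matched /26)


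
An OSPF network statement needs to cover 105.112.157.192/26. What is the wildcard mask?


Subnet mask: 255.255.255.192
Wildcard = 255.255.255.255 - subnet mask
255 - 255 = 0
255 - 255 = 0
255 - 255 = 0
255 - 192 = 63
Wildcard: 0.0.0.63


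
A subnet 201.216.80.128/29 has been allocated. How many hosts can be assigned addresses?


Host bits = 32 - 29 = 3
Total addresses = 2^3 = 8
Usable = total - 2 (network and broadcast)
Usable hosts: 6


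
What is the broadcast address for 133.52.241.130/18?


Network: 133.52.192.0/18
Host bits = 14
Set all host bits to 1:
Broadcast: 133.52.255.255


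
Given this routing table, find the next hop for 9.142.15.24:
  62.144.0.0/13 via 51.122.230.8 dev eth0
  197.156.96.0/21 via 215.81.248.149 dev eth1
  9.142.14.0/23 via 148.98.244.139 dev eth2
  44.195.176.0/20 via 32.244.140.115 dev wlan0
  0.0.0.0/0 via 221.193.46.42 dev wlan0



Longest prefix match for 9.142.15.24:
  /13 62.144.0.0: no
  /21 197.156.96.0: no
  /23 9.142.14.0: MATCH
  /20 44.195.176.0: no
  /0 0.0.0.0: MATCH
Selected: next-hop 148.98.244.139 via eth2 (matched /23)


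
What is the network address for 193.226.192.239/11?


IP:   11000001.11100010.11000000.11101111
Mask: 11111111.11100000.00000000.00000000
AND operation:
Net:  11000001.11100000.00000000.00000000
Network: 193.224.0.0/11


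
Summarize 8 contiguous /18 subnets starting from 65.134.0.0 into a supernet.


Original prefix: /18
Number of subnets: 8 = 2^3
New prefix = 18 - 3 = 15
Supernet: 65.134.0.0/15


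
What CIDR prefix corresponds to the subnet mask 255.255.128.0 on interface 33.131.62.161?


Binary: 11111111.11111111.10000000.00000000
Count leading 1s
Prefix: /17


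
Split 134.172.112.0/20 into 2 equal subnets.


New prefix = 20 + 1 = 21
Each subnet has 2048 addresses
  134.172.112.0/21
  134.172.120.0/21
Subnets: 134.172.112.0/21, 134.172.120.0/21


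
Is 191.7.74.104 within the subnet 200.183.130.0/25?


Subnet network: 200.183.130.0
Test IP AND mask: 191.7.74.0
No, 191.7.74.104 is not in 200.183.130.0/25


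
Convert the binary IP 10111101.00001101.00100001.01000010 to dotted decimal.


10111101 = 189
00001101 = 13
00100001 = 33
01000010 = 66
IP: 189.13.33.66


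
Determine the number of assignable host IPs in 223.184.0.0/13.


Host bits = 32 - 13 = 19
Total addresses = 2^19 = 524288
Usable = total - 2 (network and broadcast)
Usable hosts: 524286


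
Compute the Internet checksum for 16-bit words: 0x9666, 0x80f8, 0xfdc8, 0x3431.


Sum all words (with carry folding):
+ 0x9666 = 0x9666
+ 0x80f8 = 0x175f
+ 0xfdc8 = 0x1528
+ 0x3431 = 0x4959
One's complement: ~0x4959
Checksum = 0xb6a6


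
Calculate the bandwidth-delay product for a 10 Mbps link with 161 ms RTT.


BDP = bandwidth * RTT
= 10 Mbps * 161 ms
= 10 * 1e6 * 161 / 1000 bits
= 1610000 bits
= 201250 bytes
= 196.5332 KB
BDP = 1610000 bits (201250 bytes)


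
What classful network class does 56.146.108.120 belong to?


First octet: 56
Binary: 00111000
0xxxxxxx -> Class A (1-126)
Class A, default mask 255.0.0.0 (/8)


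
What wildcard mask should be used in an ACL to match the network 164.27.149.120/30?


Subnet mask: 255.255.255.252
Wildcard = 255.255.255.255 - subnet mask
255 - 255 = 0
255 - 255 = 0
255 - 255 = 0
255 - 252 = 3
Wildcard: 0.0.0.3


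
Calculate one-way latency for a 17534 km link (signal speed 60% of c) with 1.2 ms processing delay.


Speed = 0.6 * 3e5 km/s = 180000 km/s
Propagation delay = 17534 / 180000 = 0.0974 s = 97.4111 ms
Processing delay = 1.2 ms
Total one-way latency = 98.6111 ms


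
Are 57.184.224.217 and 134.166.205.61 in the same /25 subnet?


Mask: 255.255.255.128
57.184.224.217 AND mask = 57.184.224.128
134.166.205.61 AND mask = 134.166.205.0
No, different subnets (57.184.224.128 vs 134.166.205.0)


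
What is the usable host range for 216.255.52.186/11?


Network: 216.224.0.0
Broadcast: 216.255.255.255
First usable = network + 1
Last usable = broadcast - 1
Range: 216.224.0.1 to 216.255.255.254


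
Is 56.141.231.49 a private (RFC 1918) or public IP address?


RFC 1918 private ranges:
  10.0.0.0/8 (10.0.0.0 - 10.255.255.255)
  172.16.0.0/12 (172.16.0.0 - 172.31.255.255)
  192.168.0.0/16 (192.168.0.0 - 192.168.255.255)
Public (not in any RFC 1918 range)


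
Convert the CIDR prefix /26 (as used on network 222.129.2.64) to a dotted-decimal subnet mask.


/26 means 26 network bits, 6 host bits
Binary: 11111111111111111111111111000000
Mask: 255.255.255.192


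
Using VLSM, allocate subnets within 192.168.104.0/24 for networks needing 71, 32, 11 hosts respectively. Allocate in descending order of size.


71 hosts -> /25 (126 usable): 192.168.104.0/25
32 hosts -> /26 (62 usable): 192.168.104.128/26
11 hosts -> /28 (14 usable): 192.168.104.192/28
Allocation: 192.168.104.0/25 (71 hosts, 126 usable); 192.168.104.128/26 (32 hosts, 62 usable); 192.168.104.192/28 (11 hosts, 14 usable)


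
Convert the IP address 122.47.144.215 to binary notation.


122 = 01111010
47 = 00101111
144 = 10010000
215 = 11010111
Binary: 01111010.00101111.10010000.11010111


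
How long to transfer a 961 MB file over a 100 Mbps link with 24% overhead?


Effective throughput = 100 * (1 - 24/100) = 76 Mbps
File size in Mb = 961 * 8 = 7688 Mb
Time = 7688 / 76
Time = 101.1579 seconds


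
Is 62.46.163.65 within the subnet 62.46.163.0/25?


Subnet network: 62.46.163.0
Test IP AND mask: 62.46.163.0
Yes, 62.46.163.65 is in 62.46.163.0/25


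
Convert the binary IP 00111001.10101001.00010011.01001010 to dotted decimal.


00111001 = 57
10101001 = 169
00010011 = 19
01001010 = 74
IP: 57.169.19.74
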